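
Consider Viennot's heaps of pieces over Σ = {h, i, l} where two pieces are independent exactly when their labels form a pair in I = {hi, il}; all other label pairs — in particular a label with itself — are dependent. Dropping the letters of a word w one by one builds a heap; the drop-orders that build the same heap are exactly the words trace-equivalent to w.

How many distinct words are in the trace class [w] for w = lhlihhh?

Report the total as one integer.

drop 0:l onto floor
drop 1:h onto {0:l}
drop 2:l onto {1:h}
drop 3:i onto floor
drop 4:h onto {2:l}
drop 5:h onto {4:h}
drop 6:h onto {5:h}
ground layer = {0:l, 3:i}
drop-orders for the pieces not yet dropped (sum over which currently-grounded one goes next):
  1 to go: {3} 1  {6} 1
  2 to go: {3,6} 2  {5,6} 1
  3 to go: {3,5,6} 3  {4,5,6} 1
  4 to go: {2,4,5,6} 1  {3,4,5,6} 4
  5 to go: {1,2,4,5,6} 1  {2,3,4,5,6} 5
  if 0:l drops first: 6 orders
  if 3:i drops first: 1 orders
heap linearizations: 7

7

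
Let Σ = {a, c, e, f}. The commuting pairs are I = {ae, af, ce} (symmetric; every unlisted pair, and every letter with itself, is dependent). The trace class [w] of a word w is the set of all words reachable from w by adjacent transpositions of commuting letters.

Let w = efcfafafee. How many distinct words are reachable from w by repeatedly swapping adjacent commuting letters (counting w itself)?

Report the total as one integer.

drop 0:e onto floor
drop 1:f onto {0:e}
drop 2:c onto {1:f}
drop 3:f onto {2:c}
drop 4:a onto {2:c}
drop 5:f onto {3:f}
drop 6:a onto {4:a}
drop 7:f onto {5:f}
drop 8:e onto {7:f}
drop 9:e onto {8:e}
ground layer = {0:e}
drop-orders for the pieces not yet dropped (sum over which currently-grounded one goes next):
  1 to go: {6} 1  {9} 1
  2 to go: {4,6} 1  {6,9} 2  {8,9} 1
  3 to go: {4,6,9} 3  {6,8,9} 3  {7,8,9} 1
  4 to go: {4,6,8,9} 6  {5,7,8,9} 1  {6,7,8,9} 4
  5 to go: {3,5,7,8,9} 1  {4,6,7,8,9} 10  {5,6,7,8,9} 5
  6 to go: {3,5,6,7,8,9} 6  {4,5,6,7,8,9} 15
  7 to go: {3,4,5,6,7,8,9} 21
  8 to go: {2,3,4,5,6,7,8,9} 21
  if 0:e drops first: 21 orders

21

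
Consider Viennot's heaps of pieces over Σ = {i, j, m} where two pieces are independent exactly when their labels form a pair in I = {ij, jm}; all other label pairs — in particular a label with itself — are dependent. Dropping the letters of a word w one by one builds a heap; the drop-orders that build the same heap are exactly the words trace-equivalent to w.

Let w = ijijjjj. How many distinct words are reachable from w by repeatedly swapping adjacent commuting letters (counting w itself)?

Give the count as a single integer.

21

drop 0:i onto floor
drop 1:j onto floor
drop 2:i onto {0:i}
drop 3:j onto {1:j}
drop 4:j onto {3:j}
drop 5:j onto {4:j}
drop 6:j onto {5:j}
ground layer = {0:i, 1:j}
drop-orders for the pieces not yet dropped (sum over which currently-grounded one goes next):
  1 to go: {2} 1  {6} 1
  2 to go: {0,2} 1  {2,6} 2  {5,6} 1
  3 to go: {0,2,6} 3  {2,5,6} 3  {4,5,6} 1
  4 to go: {0,2,5,6} 6  {2,4,5,6} 4  {3,4,5,6} 1
  5 to go: {0,2,4,5,6} 10  {1,3,4,5,6} 1  {2,3,4,5,6} 5
  if 0:i drops first: 6 orders
  if 1:j drops first: 15 orders
heap linearizations: 21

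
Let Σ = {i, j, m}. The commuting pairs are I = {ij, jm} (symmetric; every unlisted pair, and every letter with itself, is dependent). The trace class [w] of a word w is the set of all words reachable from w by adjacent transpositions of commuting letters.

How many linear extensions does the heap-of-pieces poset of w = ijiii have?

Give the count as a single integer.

5

drop 0:i onto floor
drop 1:j onto floor
drop 2:i onto {0:i}
drop 3:i onto {2:i}
drop 4:i onto {3:i}
ground layer = {0:i, 1:j}
drop-orders for the pieces not yet dropped (sum over which currently-grounded one goes next):
  1 to go: {1} 1  {4} 1
  2 to go: {1,4} 2  {3,4} 1
  3 to go: {1,3,4} 3  {2,3,4} 1
  if 0:i drops first: 4 orders
  if 1:j drops first: 1 orders
heap linearizations: 5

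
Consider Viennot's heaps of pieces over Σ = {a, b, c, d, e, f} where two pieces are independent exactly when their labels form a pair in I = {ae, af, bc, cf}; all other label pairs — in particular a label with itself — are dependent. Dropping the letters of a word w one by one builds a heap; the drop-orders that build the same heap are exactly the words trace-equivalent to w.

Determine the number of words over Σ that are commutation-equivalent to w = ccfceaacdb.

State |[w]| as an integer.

15

#0=c has no predecessor
#1=c depends on [0:c]
#2=f has no predecessor
#3=c depends on [1:c]
#4=e depends on [2:f, 3:c]
#5=a depends on [3:c]
#6=a depends on [5:a]
#7=c depends on [4:e, 6:a]
#8=d depends on [7:c]
#9=b depends on [8:d]
sources: [0:c, 2:f]
N(rest) = Σ N(rest − s) over sources s of rest; N(one piece) = 1:
  size 1 → [9]=1
  size 2 → [8,9]=1
  size 3 → [7,8,9]=1
  size 4 → [4,7,8,9]=1  [6,7,8,9]=1
  size 5 → [2,4,7,8,9]=1  [4,6,7,8,9]=2  [5,6,7,8,9]=1
  size 6 → [2,4,6,7,8,9]=3  [4,5,6,7,8,9]=3
  size 7 → [2,4,5,6,7,8,9]=6  [3,4,5,6,7,8,9]=3
  size 8 → [1,3,4,5,6,7,8,9]=3  [2,3,4,5,6,7,8,9]=9
  first=0(c) contributes 12
  first=2(f) contributes 3
|[w]| = 15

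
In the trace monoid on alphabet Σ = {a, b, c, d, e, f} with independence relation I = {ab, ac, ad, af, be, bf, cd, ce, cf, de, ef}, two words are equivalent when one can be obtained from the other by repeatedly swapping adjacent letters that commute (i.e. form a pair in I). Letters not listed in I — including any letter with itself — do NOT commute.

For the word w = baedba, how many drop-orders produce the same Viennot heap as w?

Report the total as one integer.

20

drop 0:b onto floor
drop 1:a onto floor
drop 2:e onto {1:a}
drop 3:d onto {0:b}
drop 4:b onto {3:d}
drop 5:a onto {2:e}
ground layer = {0:b, 1:a}
drop-orders for the pieces not yet dropped (sum over which currently-grounded one goes next):
  1 to go: {4} 1  {5} 1
  2 to go: {2,5} 1  {3,4} 1  {4,5} 2
  3 to go: {0,3,4} 1  {1,2,5} 1  {2,4,5} 3  {3,4,5} 3
  4 to go: {0,3,4,5} 4  {1,2,4,5} 4  {2,3,4,5} 6
  if 0:b drops first: 10 orders
  if 1:a drops first: 10 orders
heap linearizations: 20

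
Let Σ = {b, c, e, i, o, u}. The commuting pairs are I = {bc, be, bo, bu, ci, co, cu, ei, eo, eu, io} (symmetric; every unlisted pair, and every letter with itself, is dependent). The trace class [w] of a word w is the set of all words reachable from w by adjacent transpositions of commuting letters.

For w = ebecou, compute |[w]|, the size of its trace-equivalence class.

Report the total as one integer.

60

piece 0:e — minimal
piece 1:b — minimal
piece 2:e rests on {0:e}
piece 3:c rests on {2:e}
piece 4:o — minimal
piece 5:u rests on {4:o}
minimal pieces: {0:e, 1:b, 4:o}
ways to finish when only these pieces remain (= sum over removing one remaining piece with nothing left below it):
  1 left: {1}→1  {3}→1  {5}→1
  2 left: {1,3}→2  {1,5}→2  {2,3}→1  {3,5}→2  {4,5}→1
  3 left: {0,2,3}→1  {1,2,3}→3  {1,3,5}→6  {1,4,5}→3  {2,3,5}→3  {3,4,5}→3
  4 left: {0,1,2,3}→4  {0,2,3,5}→4  {1,2,3,5}→12  {1,3,4,5}→12  {2,3,4,5}→6
  placing 0:e first → 30 extensions
  placing 1:b first → 10 extensions
  placing 4:o first → 20 extensions
total linear extensions = 60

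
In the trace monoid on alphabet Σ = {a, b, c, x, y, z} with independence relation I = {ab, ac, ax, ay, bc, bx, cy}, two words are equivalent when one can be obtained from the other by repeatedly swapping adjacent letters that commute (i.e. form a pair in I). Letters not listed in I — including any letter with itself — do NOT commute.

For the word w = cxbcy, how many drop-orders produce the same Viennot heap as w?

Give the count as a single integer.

#0=c has no predecessor
#1=x depends on [0:c]
#2=b has no predecessor
#3=c depends on [1:x]
#4=y depends on [1:x, 2:b]
sources: [0:c, 2:b]
N(rest) = Σ N(rest − s) over sources s of rest; N(one piece) = 1:
  size 1 → [3]=1  [4]=1
  size 2 → [2,4]=1  [3,4]=2
  size 3 → [1,3,4]=2  [2,3,4]=3
  first=0(c) contributes 5
  first=2(b) contributes 2
|[w]| = 7

7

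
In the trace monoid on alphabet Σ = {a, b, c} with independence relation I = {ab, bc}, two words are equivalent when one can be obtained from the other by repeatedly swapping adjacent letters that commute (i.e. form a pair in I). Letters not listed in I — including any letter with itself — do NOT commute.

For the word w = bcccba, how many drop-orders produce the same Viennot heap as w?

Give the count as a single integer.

15

0(b) covers ∅
1(c) covers ∅
2(c) covers 1:c
3(c) covers 2:c
4(b) covers 0:b
5(a) covers 3:c
floor of heap: 0:b, 1:c
completions by unplaced set U, small U first (add the entries for U minus each lowest piece of U):
  |U|=1: {4}:1  {5}:1
  |U|=2: {0,4}:1  {3,5}:1  {4,5}:2
  |U|=3: {0,4,5}:3  {2,3,5}:1  {3,4,5}:3
  |U|=4: {0,3,4,5}:6  {1,2,3,5}:1  {2,3,4,5}:4
  start at 0(b): 5
  start at 1(c): 10
sum over floor = 15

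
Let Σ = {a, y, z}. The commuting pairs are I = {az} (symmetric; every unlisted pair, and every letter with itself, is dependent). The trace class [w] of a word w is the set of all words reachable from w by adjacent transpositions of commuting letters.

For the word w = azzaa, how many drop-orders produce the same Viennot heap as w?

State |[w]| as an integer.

10

piece 0:a — minimal
piece 1:z — minimal
piece 2:z rests on {1:z}
piece 3:a rests on {0:a}
piece 4:a rests on {3:a}
minimal pieces: {0:a, 1:z}
ways to finish when only these pieces remain (= sum over removing one remaining piece with nothing left below it):
  1 left: {2}→1  {4}→1
  2 left: {1,2}→1  {2,4}→2  {3,4}→1
  3 left: {0,3,4}→1  {1,2,4}→3  {2,3,4}→3
  placing 0:a first → 6 extensions
  placing 1:z first → 4 extensions
total linear extensions = 10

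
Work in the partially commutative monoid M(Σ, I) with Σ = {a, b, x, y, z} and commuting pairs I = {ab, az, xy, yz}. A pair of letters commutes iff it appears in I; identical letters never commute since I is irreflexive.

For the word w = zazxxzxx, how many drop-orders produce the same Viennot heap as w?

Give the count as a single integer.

3

#0=z has no predecessor
#1=a has no predecessor
#2=z depends on [0:z]
#3=x depends on [1:a, 2:z]
#4=x depends on [3:x]
#5=z depends on [4:x]
#6=x depends on [5:z]
#7=x depends on [6:x]
sources: [0:z, 1:a]
N(rest) = Σ N(rest − s) over sources s of rest; N(one piece) = 1:
  size 1 → [7]=1
  size 2 → [6,7]=1
  size 3 → [5,6,7]=1
  size 4 → [4,5,6,7]=1
  size 5 → [3,4,5,6,7]=1
  size 6 → [1,3,4,5,6,7]=1  [2,3,4,5,6,7]=1
  first=0(z) contributes 2
  first=1(a) contributes 1
|[w]| = 3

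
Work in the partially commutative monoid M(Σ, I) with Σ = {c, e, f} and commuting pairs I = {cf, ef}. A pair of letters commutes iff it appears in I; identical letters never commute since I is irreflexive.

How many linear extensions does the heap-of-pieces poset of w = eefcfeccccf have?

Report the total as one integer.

165

drop 0:e onto floor
drop 1:e onto {0:e}
drop 2:f onto floor
drop 3:c onto {1:e}
drop 4:f onto {2:f}
drop 5:e onto {3:c}
drop 6:c onto {5:e}
drop 7:c onto {6:c}
drop 8:c onto {7:c}
drop 9:c onto {8:c}
drop 10:f onto {4:f}
ground layer = {0:e, 2:f}
drop-orders for the pieces not yet dropped (sum over which currently-grounded one goes next):
  1 to go: {9} 1  {10} 1
  2 to go: {4,10} 1  {8,9} 1  {9,10} 2
  3 to go: {2,4,10} 1  {4,9,10} 3  {7,8,9} 1  {8,9,10} 3
  4 to go: {2,4,9,10} 4  {4,8,9,10} 6  {6,7,8,9} 1  {7,8,9,10} 4
  5 to go: {2,4,8,9,10} 10  {4,7,8,9,10} 10  {5,6,7,8,9} 1  {6,7,8,9,10} 5
  6 to go: {2,4,7,8,9,10} 20  {3,5,6,7,8,9} 1  {4,6,7,8,9,10} 15  {5,6,7,8,9,10} 6
  7 to go: {1,3,5,6,7,8,9} 1  {2,4,6,7,8,9,10} 35  {3,5,6,7,8,9,10} 7  {4,5,6,7,8,9,10} 21
  8 to go: {0,1,3,5,6,7,8,9} 1  {1,3,5,6,7,8,9,10} 8  {2,4,5,6,7,8,9,10} 56  {3,4,5,6,7,8,9,10} 28
  9 to go: {0,1,3,5,6,7,8,9,10} 9  {1,3,4,5,6,7,8,9,10} 36  {2,3,4,5,6,7,8,9,10} 84
  if 0:e drops first: 120 orders
  if 2:f drops first: 45 orders
heap linearizations: 165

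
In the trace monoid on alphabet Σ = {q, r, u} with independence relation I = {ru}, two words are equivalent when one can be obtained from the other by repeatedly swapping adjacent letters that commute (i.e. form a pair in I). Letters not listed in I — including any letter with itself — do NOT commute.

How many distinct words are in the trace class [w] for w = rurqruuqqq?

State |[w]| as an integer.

9

#0=r has no predecessor
#1=u has no predecessor
#2=r depends on [0:r]
#3=q depends on [1:u, 2:r]
#4=r depends on [3:q]
#5=u depends on [3:q]
#6=u depends on [5:u]
#7=q depends on [4:r, 6:u]
#8=q depends on [7:q]
#9=q depends on [8:q]
sources: [0:r, 1:u]
N(rest) = Σ N(rest − s) over sources s of rest; N(one piece) = 1:
  size 1 → [9]=1
  size 2 → [8,9]=1
  size 3 → [7,8,9]=1
  size 4 → [4,7,8,9]=1  [6,7,8,9]=1
  size 5 → [4,6,7,8,9]=2  [5,6,7,8,9]=1
  size 6 → [4,5,6,7,8,9]=3
  size 7 → [3,4,5,6,7,8,9]=3
  size 8 → [1,3,4,5,6,7,8,9]=3  [2,3,4,5,6,7,8,9]=3
  first=0(r) contributes 6
  first=1(u) contributes 3
|[w]| = 9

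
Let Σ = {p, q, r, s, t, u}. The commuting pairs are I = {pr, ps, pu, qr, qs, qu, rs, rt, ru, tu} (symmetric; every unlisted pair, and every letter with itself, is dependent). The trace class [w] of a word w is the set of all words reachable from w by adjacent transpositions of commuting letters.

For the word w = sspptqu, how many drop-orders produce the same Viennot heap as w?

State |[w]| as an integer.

drop 0:s onto floor
drop 1:s onto {0:s}
drop 2:p onto floor
drop 3:p onto {2:p}
drop 4:t onto {1:s, 3:p}
drop 5:q onto {4:t}
drop 6:u onto {1:s}
ground layer = {0:s, 2:p}
drop-orders for the pieces not yet dropped (sum over which currently-grounded one goes next):
  1 to go: {5} 1  {6} 1
  2 to go: {4,5} 1  {5,6} 2
  3 to go: {3,4,5} 1  {4,5,6} 3
  4 to go: {1,4,5,6} 3  {2,3,4,5} 1  {3,4,5,6} 4
  5 to go: {0,1,4,5,6} 3  {1,3,4,5,6} 7  {2,3,4,5,6} 5
  if 0:s drops first: 12 orders
  if 2:p drops first: 10 orders
heap linearizations: 22

22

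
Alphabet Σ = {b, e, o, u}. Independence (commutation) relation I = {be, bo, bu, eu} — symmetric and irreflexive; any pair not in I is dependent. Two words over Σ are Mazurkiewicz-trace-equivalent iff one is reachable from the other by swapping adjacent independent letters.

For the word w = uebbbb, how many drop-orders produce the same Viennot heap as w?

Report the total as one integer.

30

#0=u has no predecessor
#1=e has no predecessor
#2=b has no predecessor
#3=b depends on [2:b]
#4=b depends on [3:b]
#5=b depends on [4:b]
sources: [0:u, 1:e, 2:b]
N(rest) = Σ N(rest − s) over sources s of rest; N(one piece) = 1:
  size 1 → [0]=1  [1]=1  [5]=1
  size 2 → [0,1]=2  [0,5]=2  [1,5]=2  [4,5]=1
  size 3 → [0,1,5]=6  [0,4,5]=3  [1,4,5]=3  [3,4,5]=1
  size 4 → [0,1,4,5]=12  [0,3,4,5]=4  [1,3,4,5]=4  [2,3,4,5]=1
  first=0(u) contributes 5
  first=1(e) contributes 5
  first=2(b) contributes 20
|[w]| = 30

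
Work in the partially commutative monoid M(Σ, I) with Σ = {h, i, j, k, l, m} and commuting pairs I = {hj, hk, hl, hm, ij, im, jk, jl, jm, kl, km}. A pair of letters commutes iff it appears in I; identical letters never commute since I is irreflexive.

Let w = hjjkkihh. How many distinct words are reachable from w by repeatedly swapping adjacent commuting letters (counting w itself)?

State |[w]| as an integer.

#0=h has no predecessor
#1=j has no predecessor
#2=j depends on [1:j]
#3=k has no predecessor
#4=k depends on [3:k]
#5=i depends on [0:h, 4:k]
#6=h depends on [5:i]
#7=h depends on [6:h]
sources: [0:h, 1:j, 3:k]
N(rest) = Σ N(rest − s) over sources s of rest; N(one piece) = 1:
  size 1 → [2]=1  [7]=1
  size 2 → [1,2]=1  [2,7]=2  [6,7]=1
  size 3 → [1,2,7]=3  [2,6,7]=3  [5,6,7]=1
  size 4 → [0,5,6,7]=1  [1,2,6,7]=6  [2,5,6,7]=4  [4,5,6,7]=1
  size 5 → [0,2,5,6,7]=5  [0,4,5,6,7]=2  [1,2,5,6,7]=10  [2,4,5,6,7]=5  [3,4,5,6,7]=1
  size 6 → [0,1,2,5,6,7]=15  [0,2,4,5,6,7]=12  [0,3,4,5,6,7]=3  [1,2,4,5,6,7]=15  [2,3,4,5,6,7]=6
  first=0(h) contributes 21
  first=1(j) contributes 21
  first=3(k) contributes 42
|[w]| = 84

84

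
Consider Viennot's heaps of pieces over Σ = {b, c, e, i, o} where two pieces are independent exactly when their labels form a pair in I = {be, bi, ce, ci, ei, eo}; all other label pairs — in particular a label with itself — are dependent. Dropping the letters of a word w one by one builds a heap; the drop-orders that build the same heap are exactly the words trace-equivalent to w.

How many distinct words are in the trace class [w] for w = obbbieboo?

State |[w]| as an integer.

45

drop 0:o onto floor
drop 1:b onto {0:o}
drop 2:b onto {1:b}
drop 3:b onto {2:b}
drop 4:i onto {0:o}
drop 5:e onto floor
drop 6:b onto {3:b}
drop 7:o onto {4:i, 6:b}
drop 8:o onto {7:o}
ground layer = {0:o, 5:e}
drop-orders for the pieces not yet dropped (sum over which currently-grounded one goes next):
  1 to go: {5} 1  {8} 1
  2 to go: {5,8} 2  {7,8} 1
  3 to go: {4,7,8} 1  {5,7,8} 3  {6,7,8} 1
  4 to go: {3,6,7,8} 1  {4,5,7,8} 4  {4,6,7,8} 2  {5,6,7,8} 4
  5 to go: {2,3,6,7,8} 1  {3,4,6,7,8} 3  {3,5,6,7,8} 5  {4,5,6,7,8} 10
  6 to go: {1,2,3,6,7,8} 1  {2,3,4,6,7,8} 4  {2,3,5,6,7,8} 6  {3,4,5,6,7,8} 18
  7 to go: {1,2,3,4,6,7,8} 5  {1,2,3,5,6,7,8} 7  {2,3,4,5,6,7,8} 28
  if 0:o drops first: 40 orders
  if 5:e drops first: 5 orders
heap linearizations: 45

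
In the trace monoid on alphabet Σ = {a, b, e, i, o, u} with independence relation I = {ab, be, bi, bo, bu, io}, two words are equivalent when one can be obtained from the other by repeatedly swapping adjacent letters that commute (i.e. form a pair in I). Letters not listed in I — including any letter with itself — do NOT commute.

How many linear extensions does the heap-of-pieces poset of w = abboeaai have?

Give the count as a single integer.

28

0(a) covers ∅
1(b) covers ∅
2(b) covers 1:b
3(o) covers 0:a
4(e) covers 3:o
5(a) covers 4:e
6(a) covers 5:a
7(i) covers 6:a
floor of heap: 0:a, 1:b
completions by unplaced set U, small U first (add the entries for U minus each lowest piece of U):
  |U|=1: {2}:1  {7}:1
  |U|=2: {1,2}:1  {2,7}:2  {6,7}:1
  |U|=3: {1,2,7}:3  {2,6,7}:3  {5,6,7}:1
  |U|=4: {1,2,6,7}:6  {2,5,6,7}:4  {4,5,6,7}:1
  |U|=5: {1,2,5,6,7}:10  {2,4,5,6,7}:5  {3,4,5,6,7}:1
  |U|=6: {0,3,4,5,6,7}:1  {1,2,4,5,6,7}:15  {2,3,4,5,6,7}:6
  start at 0(a): 21
  start at 1(b): 7
sum over floor = 28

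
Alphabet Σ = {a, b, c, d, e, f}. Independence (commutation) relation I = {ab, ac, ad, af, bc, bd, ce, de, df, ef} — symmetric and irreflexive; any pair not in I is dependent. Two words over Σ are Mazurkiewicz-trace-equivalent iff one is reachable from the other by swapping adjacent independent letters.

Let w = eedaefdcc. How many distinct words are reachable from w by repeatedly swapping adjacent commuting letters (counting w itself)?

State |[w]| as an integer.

378

0(e) covers ∅
1(e) covers 0:e
2(d) covers ∅
3(a) covers 1:e
4(e) covers 3:a
5(f) covers ∅
6(d) covers 2:d
7(c) covers 5:f, 6:d
8(c) covers 7:c
floor of heap: 0:e, 2:d, 5:f
completions by unplaced set U, small U first (add the entries for U minus each lowest piece of U):
  |U|=1: {4}:1  {8}:1
  |U|=2: {3,4}:1  {4,8}:2  {7,8}:1
  |U|=3: {1,3,4}:1  {3,4,8}:3  {4,7,8}:3  {5,7,8}:1  {6,7,8}:1
  |U|=4: {0,1,3,4}:1  {1,3,4,8}:4  {2,6,7,8}:1  {3,4,7,8}:6  {4,5,7,8}:4  {4,6,7,8}:4  {5,6,7,8}:2
  |U|=5: {0,1,3,4,8}:5  {1,3,4,7,8}:10  {2,4,6,7,8}:5  {2,5,6,7,8}:3  {3,4,5,7,8}:10  {3,4,6,7,8}:10  {4,5,6,7,8}:10
  |U|=6: {0,1,3,4,7,8}:15  {1,3,4,5,7,8}:20  {1,3,4,6,7,8}:20  {2,3,4,6,7,8}:15  {2,4,5,6,7,8}:18  {3,4,5,6,7,8}:30
  |U|=7: {0,1,3,4,5,7,8}:35  {0,1,3,4,6,7,8}:35  {1,2,3,4,6,7,8}:35  {1,3,4,5,6,7,8}:70  {2,3,4,5,6,7,8}:63
  start at 0(e): 168
  start at 2(d): 140
  start at 5(f): 70
sum over floor = 378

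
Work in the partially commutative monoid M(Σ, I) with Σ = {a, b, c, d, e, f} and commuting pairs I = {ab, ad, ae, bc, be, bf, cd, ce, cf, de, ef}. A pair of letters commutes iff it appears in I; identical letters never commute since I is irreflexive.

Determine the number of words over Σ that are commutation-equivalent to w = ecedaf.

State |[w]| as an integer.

piece 0:e — minimal
piece 1:c — minimal
piece 2:e rests on {0:e}
piece 3:d — minimal
piece 4:a rests on {1:c}
piece 5:f rests on {3:d, 4:a}
minimal pieces: {0:e, 1:c, 3:d}
ways to finish when only these pieces remain (= sum over removing one remaining piece with nothing left below it):
  1 left: {2}→1  {5}→1
  2 left: {0,2}→1  {2,5}→2  {3,5}→1  {4,5}→1
  3 left: {0,2,5}→3  {1,4,5}→1  {2,3,5}→3  {2,4,5}→3  {3,4,5}→2
  4 left: {0,2,3,5}→6  {0,2,4,5}→6  {1,2,4,5}→4  {1,3,4,5}→3  {2,3,4,5}→8
  placing 0:e first → 15 extensions
  placing 1:c first → 20 extensions
  placing 3:d first → 10 extensions
total linear extensions = 45

45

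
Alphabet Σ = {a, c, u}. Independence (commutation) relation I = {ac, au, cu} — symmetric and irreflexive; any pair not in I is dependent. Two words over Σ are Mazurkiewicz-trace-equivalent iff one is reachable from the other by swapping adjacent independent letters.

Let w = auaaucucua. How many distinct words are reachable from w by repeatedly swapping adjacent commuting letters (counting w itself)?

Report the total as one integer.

drop 0:a onto floor
drop 1:u onto floor
drop 2:a onto {0:a}
drop 3:a onto {2:a}
drop 4:u onto {1:u}
drop 5:c onto floor
drop 6:u onto {4:u}
drop 7:c onto {5:c}
drop 8:u onto {6:u}
drop 9:a onto {3:a}
ground layer = {0:a, 1:u, 5:c}
drop-orders for the pieces not yet dropped (sum over which currently-grounded one goes next):
  1 to go: {7} 1  {8} 1  {9} 1
  2 to go: {3,9} 1  {5,7} 1  {6,8} 1  {7,8} 2  {7,9} 2  {8,9} 2
  3 to go: {2,3,9} 1  {3,7,9} 3  {3,8,9} 3  {4,6,8} 1  {5,7,8} 3  {5,7,9} 3  {6,7,8} 3  {6,8,9} 3  {7,8,9} 6
  4 to go: {0,2,3,9} 1  {1,4,6,8} 1  {2,3,7,9} 4  {2,3,8,9} 4  {3,5,7,9} 6  {3,6,8,9} 6  {3,7,8,9} 12  {4,6,7,8} 4  {4,6,8,9} 4  {5,6,7,8} 6  {5,7,8,9} 12  {6,7,8,9} 12
  5 to go: {0,2,3,7,9} 5  {0,2,3,8,9} 5  {1,4,6,7,8} 5  {1,4,6,8,9} 5  {2,3,5,7,9} 10  {2,3,6,8,9} 10  {2,3,7,8,9} 20  {3,4,6,8,9} 10  {3,5,7,8,9} 30  {3,6,7,8,9} 30  {4,5,6,7,8} 10  {4,6,7,8,9} 20  {5,6,7,8,9} 30
  6 to go: {0,2,3,5,7,9} 15  {0,2,3,6,8,9} 15  {0,2,3,7,8,9} 30  {1,3,4,6,8,9} 15  {1,4,5,6,7,8} 15  {1,4,6,7,8,9} 30  {2,3,4,6,8,9} 20  {2,3,5,7,8,9} 60  {2,3,6,7,8,9} 60  {3,4,6,7,8,9} 60  {3,5,6,7,8,9} 90  {4,5,6,7,8,9} 60
  7 to go: {0,2,3,4,6,8,9} 35  {0,2,3,5,7,8,9} 105  {0,2,3,6,7,8,9} 105  {1,2,3,4,6,8,9} 35  {1,3,4,6,7,8,9} 105  {1,4,5,6,7,8,9} 105  {2,3,4,6,7,8,9} 140  {2,3,5,6,7,8,9} 210  {3,4,5,6,7,8,9} 210
  8 to go: {0,1,2,3,4,6,8,9} 70  {0,2,3,4,6,7,8,9} 280  {0,2,3,5,6,7,8,9} 420  {1,2,3,4,6,7,8,9} 280  {1,3,4,5,6,7,8,9} 420  {2,3,4,5,6,7,8,9} 560
  if 0:a drops first: 1260 orders
  if 1:u drops first: 1260 orders
  if 5:c drops first: 630 orders
heap linearizations: 3150

3150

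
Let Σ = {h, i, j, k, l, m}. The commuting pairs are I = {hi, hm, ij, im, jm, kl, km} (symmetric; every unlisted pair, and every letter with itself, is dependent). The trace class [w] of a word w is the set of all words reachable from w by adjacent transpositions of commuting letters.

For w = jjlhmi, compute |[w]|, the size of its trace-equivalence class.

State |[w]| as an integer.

piece 0:j — minimal
piece 1:j rests on {0:j}
piece 2:l rests on {1:j}
piece 3:h rests on {2:l}
piece 4:m rests on {2:l}
piece 5:i rests on {2:l}
minimal pieces: {0:j}
ways to finish when only these pieces remain (= sum over removing one remaining piece with nothing left below it):
  1 left: {3}→1  {4}→1  {5}→1
  2 left: {3,4}→2  {3,5}→2  {4,5}→2
  3 left: {3,4,5}→6
  4 left: {2,3,4,5}→6
  placing 0:j first → 6 extensions

6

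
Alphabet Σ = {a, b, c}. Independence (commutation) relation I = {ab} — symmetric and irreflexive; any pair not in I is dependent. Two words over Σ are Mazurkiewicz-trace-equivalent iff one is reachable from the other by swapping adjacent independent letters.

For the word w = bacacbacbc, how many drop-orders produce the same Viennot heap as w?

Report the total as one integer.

piece 0:b — minimal
piece 1:a — minimal
piece 2:c rests on {0:b, 1:a}
piece 3:a rests on {2:c}
piece 4:c rests on {3:a}
piece 5:b rests on {4:c}
piece 6:a rests on {4:c}
piece 7:c rests on {5:b, 6:a}
piece 8:b rests on {7:c}
piece 9:c rests on {8:b}
minimal pieces: {0:b, 1:a}
ways to finish when only these pieces remain (= sum over removing one remaining piece with nothing left below it):
  1 left: {9}→1
  2 left: {8,9}→1
  3 left: {7,8,9}→1
  4 left: {5,7,8,9}→1  {6,7,8,9}→1
  5 left: {5,6,7,8,9}→2
  6 left: {4,5,6,7,8,9}→2
  7 left: {3,4,5,6,7,8,9}→2
  8 left: {2,3,4,5,6,7,8,9}→2
  placing 0:b first → 2 extensions
  placing 1:a first → 2 extensions
total linear extensions = 4

4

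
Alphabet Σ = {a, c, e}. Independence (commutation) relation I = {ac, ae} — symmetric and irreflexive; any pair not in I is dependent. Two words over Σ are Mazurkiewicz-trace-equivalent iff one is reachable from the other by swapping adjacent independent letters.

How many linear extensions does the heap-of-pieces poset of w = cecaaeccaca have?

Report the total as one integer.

#0=c has no predecessor
#1=e depends on [0:c]
#2=c depends on [1:e]
#3=a has no predecessor
#4=a depends on [3:a]
#5=e depends on [2:c]
#6=c depends on [5:e]
#7=c depends on [6:c]
#8=a depends on [4:a]
#9=c depends on [7:c]
#10=a depends on [8:a]
sources: [0:c, 3:a]
N(rest) = Σ N(rest − s) over sources s of rest; N(one piece) = 1:
  size 1 → [9]=1  [10]=1
  size 2 → [7,9]=1  [8,10]=1  [9,10]=2
  size 3 → [4,8,10]=1  [6,7,9]=1  [7,9,10]=3  [8,9,10]=3
  size 4 → [3,4,8,10]=1  [4,8,9,10]=4  [5,6,7,9]=1  [6,7,9,10]=4  [7,8,9,10]=6
  size 5 → [2,5,6,7,9]=1  [3,4,8,9,10]=5  [4,7,8,9,10]=10  [5,6,7,9,10]=5  [6,7,8,9,10]=10
  size 6 → [1,2,5,6,7,9]=1  [2,5,6,7,9,10]=6  [3,4,7,8,9,10]=15  [4,6,7,8,9,10]=20  [5,6,7,8,9,10]=15
  size 7 → [0,1,2,5,6,7,9]=1  [1,2,5,6,7,9,10]=7  [2,5,6,7,8,9,10]=21  [3,4,6,7,8,9,10]=35  [4,5,6,7,8,9,10]=35
  size 8 → [0,1,2,5,6,7,9,10]=8  [1,2,5,6,7,8,9,10]=28  [2,4,5,6,7,8,9,10]=56  [3,4,5,6,7,8,9,10]=70
  size 9 → [0,1,2,5,6,7,8,9,10]=36  [1,2,4,5,6,7,8,9,10]=84  [2,3,4,5,6,7,8,9,10]=126
  first=0(c) contributes 210
  first=3(a) contributes 120
|[w]| = 330

330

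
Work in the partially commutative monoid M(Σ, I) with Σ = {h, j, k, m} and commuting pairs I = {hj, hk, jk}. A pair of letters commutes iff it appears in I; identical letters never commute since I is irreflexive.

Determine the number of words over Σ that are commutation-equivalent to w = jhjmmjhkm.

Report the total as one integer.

18

#0=j has no predecessor
#1=h has no predecessor
#2=j depends on [0:j]
#3=m depends on [1:h, 2:j]
#4=m depends on [3:m]
#5=j depends on [4:m]
#6=h depends on [4:m]
#7=k depends on [4:m]
#8=m depends on [5:j, 6:h, 7:k]
sources: [0:j, 1:h]
N(rest) = Σ N(rest − s) over sources s of rest; N(one piece) = 1:
  size 1 → [8]=1
  size 2 → [5,8]=1  [6,8]=1  [7,8]=1
  size 3 → [5,6,8]=2  [5,7,8]=2  [6,7,8]=2
  size 4 → [5,6,7,8]=6
  size 5 → [4,5,6,7,8]=6
  size 6 → [3,4,5,6,7,8]=6
  size 7 → [1,3,4,5,6,7,8]=6  [2,3,4,5,6,7,8]=6
  first=0(j) contributes 12
  first=1(h) contributes 6
|[w]| = 18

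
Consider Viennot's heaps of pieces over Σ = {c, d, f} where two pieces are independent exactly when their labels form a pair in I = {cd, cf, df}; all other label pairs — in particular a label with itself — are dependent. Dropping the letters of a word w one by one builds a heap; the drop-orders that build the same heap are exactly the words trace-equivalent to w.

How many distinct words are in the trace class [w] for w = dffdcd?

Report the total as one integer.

60

piece 0:d — minimal
piece 1:f — minimal
piece 2:f rests on {1:f}
piece 3:d rests on {0:d}
piece 4:c — minimal
piece 5:d rests on {3:d}
minimal pieces: {0:d, 1:f, 4:c}
ways to finish when only these pieces remain (= sum over removing one remaining piece with nothing left below it):
  1 left: {2}→1  {4}→1  {5}→1
  2 left: {1,2}→1  {2,4}→2  {2,5}→2  {3,5}→1  {4,5}→2
  3 left: {0,3,5}→1  {1,2,4}→3  {1,2,5}→3  {2,3,5}→3  {2,4,5}→6  {3,4,5}→3
  4 left: {0,2,3,5}→4  {0,3,4,5}→4  {1,2,3,5}→6  {1,2,4,5}→12  {2,3,4,5}→12
  placing 0:d first → 30 extensions
  placing 1:f first → 20 extensions
  placing 4:c first → 10 extensions
total linear extensions = 60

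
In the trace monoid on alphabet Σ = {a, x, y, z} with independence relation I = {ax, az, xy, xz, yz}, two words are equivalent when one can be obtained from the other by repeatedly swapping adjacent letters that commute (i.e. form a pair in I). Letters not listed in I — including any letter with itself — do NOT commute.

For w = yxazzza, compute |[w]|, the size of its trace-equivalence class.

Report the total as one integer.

0(y) covers ∅
1(x) covers ∅
2(a) covers 0:y
3(z) covers ∅
4(z) covers 3:z
5(z) covers 4:z
6(a) covers 2:a
floor of heap: 0:y, 1:x, 3:z
completions by unplaced set U, small U first (add the entries for U minus each lowest piece of U):
  |U|=1: {1}:1  {5}:1  {6}:1
  |U|=2: {1,5}:2  {1,6}:2  {2,6}:1  {4,5}:1  {5,6}:2
  |U|=3: {0,2,6}:1  {1,2,6}:3  {1,4,5}:3  {1,5,6}:6  {2,5,6}:3  {3,4,5}:1  {4,5,6}:3
  |U|=4: {0,1,2,6}:4  {0,2,5,6}:4  {1,2,5,6}:12  {1,3,4,5}:4  {1,4,5,6}:12  {2,4,5,6}:6  {3,4,5,6}:4
  |U|=5: {0,1,2,5,6}:20  {0,2,4,5,6}:10  {1,2,4,5,6}:30  {1,3,4,5,6}:20  {2,3,4,5,6}:10
  start at 0(y): 60
  start at 1(x): 20
  start at 3(z): 60
sum over floor = 140

140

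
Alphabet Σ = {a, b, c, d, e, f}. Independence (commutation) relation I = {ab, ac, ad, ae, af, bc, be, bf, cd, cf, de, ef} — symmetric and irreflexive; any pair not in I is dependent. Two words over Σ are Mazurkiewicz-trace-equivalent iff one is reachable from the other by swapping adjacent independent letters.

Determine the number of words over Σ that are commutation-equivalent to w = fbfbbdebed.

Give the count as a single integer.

450

0(f) covers ∅
1(b) covers ∅
2(f) covers 0:f
3(b) covers 1:b
4(b) covers 3:b
5(d) covers 2:f, 4:b
6(e) covers ∅
7(b) covers 5:d
8(e) covers 6:e
9(d) covers 7:b
floor of heap: 0:f, 1:b, 6:e
completions by unplaced set U, small U first (add the entries for U minus each lowest piece of U):
  |U|=1: {8}:1  {9}:1
  |U|=2: {6,8}:1  {7,9}:1  {8,9}:2
  |U|=3: {5,7,9}:1  {6,8,9}:3  {7,8,9}:3
  |U|=4: {2,5,7,9}:1  {4,5,7,9}:1  {5,7,8,9}:4  {6,7,8,9}:6
  |U|=5: {0,2,5,7,9}:1  {2,4,5,7,9}:2  {2,5,7,8,9}:5  {3,4,5,7,9}:1  {4,5,7,8,9}:5  {5,6,7,8,9}:10
  |U|=6: {0,2,4,5,7,9}:3  {0,2,5,7,8,9}:6  {1,3,4,5,7,9}:1  {2,3,4,5,7,9}:3  {2,4,5,7,8,9}:12  {2,5,6,7,8,9}:15  {3,4,5,7,8,9}:6  {4,5,6,7,8,9}:15
  |U|=7: {0,2,3,4,5,7,9}:6  {0,2,4,5,7,8,9}:21  {0,2,5,6,7,8,9}:21  {1,2,3,4,5,7,9}:4  {1,3,4,5,7,8,9}:7  {2,3,4,5,7,8,9}:21  {2,4,5,6,7,8,9}:42  {3,4,5,6,7,8,9}:21
  |U|=8: {0,1,2,3,4,5,7,9}:10  {0,2,3,4,5,7,8,9}:48  {0,2,4,5,6,7,8,9}:84  {1,2,3,4,5,7,8,9}:32  {1,3,4,5,6,7,8,9}:28  {2,3,4,5,6,7,8,9}:84
  start at 0(f): 144
  start at 1(b): 216
  start at 6(e): 90
sum over floor = 450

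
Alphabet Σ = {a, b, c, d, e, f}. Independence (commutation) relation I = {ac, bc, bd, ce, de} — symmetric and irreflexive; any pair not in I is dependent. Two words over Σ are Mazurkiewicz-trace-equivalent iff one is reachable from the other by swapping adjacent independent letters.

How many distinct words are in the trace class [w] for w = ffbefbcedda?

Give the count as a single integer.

10

piece 0:f — minimal
piece 1:f rests on {0:f}
piece 2:b rests on {1:f}
piece 3:e rests on {2:b}
piece 4:f rests on {3:e}
piece 5:b rests on {4:f}
piece 6:c rests on {4:f}
piece 7:e rests on {5:b}
piece 8:d rests on {6:c}
piece 9:d rests on {8:d}
piece 10:a rests on {7:e, 9:d}
minimal pieces: {0:f}
ways to finish when only these pieces remain (= sum over removing one remaining piece with nothing left below it):
  1 left: {10}→1
  2 left: {7,10}→1  {9,10}→1
  3 left: {5,7,10}→1  {7,9,10}→2  {8,9,10}→1
  4 left: {5,7,9,10}→3  {6,8,9,10}→1  {7,8,9,10}→3
  5 left: {5,7,8,9,10}→6  {6,7,8,9,10}→4
  6 left: {5,6,7,8,9,10}→10
  7 left: {4,5,6,7,8,9,10}→10
  8 left: {3,4,5,6,7,8,9,10}→10
  9 left: {2,3,4,5,6,7,8,9,10}→10
  placing 0:f first → 10 extensions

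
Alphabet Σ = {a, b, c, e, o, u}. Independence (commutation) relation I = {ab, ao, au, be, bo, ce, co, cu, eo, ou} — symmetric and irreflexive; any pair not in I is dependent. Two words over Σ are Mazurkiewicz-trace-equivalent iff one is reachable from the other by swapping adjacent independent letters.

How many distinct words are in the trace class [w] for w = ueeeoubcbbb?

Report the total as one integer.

11

#0=u has no predecessor
#1=e depends on [0:u]
#2=e depends on [1:e]
#3=e depends on [2:e]
#4=o has no predecessor
#5=u depends on [3:e]
#6=b depends on [5:u]
#7=c depends on [6:b]
#8=b depends on [7:c]
#9=b depends on [8:b]
#10=b depends on [9:b]
sources: [0:u, 4:o]
N(rest) = Σ N(rest − s) over sources s of rest; N(one piece) = 1:
  size 1 → [4]=1  [10]=1
  size 2 → [4,10]=2  [9,10]=1
  size 3 → [4,9,10]=3  [8,9,10]=1
  size 4 → [4,8,9,10]=4  [7,8,9,10]=1
  size 5 → [4,7,8,9,10]=5  [6,7,8,9,10]=1
  size 6 → [4,6,7,8,9,10]=6  [5,6,7,8,9,10]=1
  size 7 → [3,5,6,7,8,9,10]=1  [4,5,6,7,8,9,10]=7
  size 8 → [2,3,5,6,7,8,9,10]=1  [3,4,5,6,7,8,9,10]=8
  size 9 → [1,2,3,5,6,7,8,9,10]=1  [2,3,4,5,6,7,8,9,10]=9
  first=0(u) contributes 10
  first=4(o) contributes 1
|[w]| = 11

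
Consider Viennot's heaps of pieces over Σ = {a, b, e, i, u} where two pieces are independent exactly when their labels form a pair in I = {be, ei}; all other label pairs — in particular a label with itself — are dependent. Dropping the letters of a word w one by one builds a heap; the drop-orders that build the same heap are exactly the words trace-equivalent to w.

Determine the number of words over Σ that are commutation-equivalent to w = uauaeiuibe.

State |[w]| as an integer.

drop 0:u onto floor
drop 1:a onto {0:u}
drop 2:u onto {1:a}
drop 3:a onto {2:u}
drop 4:e onto {3:a}
drop 5:i onto {3:a}
drop 6:u onto {4:e, 5:i}
drop 7:i onto {6:u}
drop 8:b onto {7:i}
drop 9:e onto {6:u}
ground layer = {0:u}
drop-orders for the pieces not yet dropped (sum over which currently-grounded one goes next):
  1 to go: {8} 1  {9} 1
  2 to go: {7,8} 1  {8,9} 2
  3 to go: {7,8,9} 3
  4 to go: {6,7,8,9} 3
  5 to go: {4,6,7,8,9} 3  {5,6,7,8,9} 3
  6 to go: {4,5,6,7,8,9} 6
  7 to go: {3,4,5,6,7,8,9} 6
  8 to go: {2,3,4,5,6,7,8,9} 6
  if 0:u drops first: 6 orders

6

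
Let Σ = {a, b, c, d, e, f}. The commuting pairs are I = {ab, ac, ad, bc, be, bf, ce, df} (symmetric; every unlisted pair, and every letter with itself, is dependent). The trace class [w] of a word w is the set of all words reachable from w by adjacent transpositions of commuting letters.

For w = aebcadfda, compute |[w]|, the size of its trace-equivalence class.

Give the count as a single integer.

piece 0:a — minimal
piece 1:e rests on {0:a}
piece 2:b — minimal
piece 3:c — minimal
piece 4:a rests on {1:e}
piece 5:d rests on {1:e, 2:b, 3:c}
piece 6:f rests on {3:c, 4:a}
piece 7:d rests on {5:d}
piece 8:a rests on {6:f}
minimal pieces: {0:a, 2:b, 3:c}
ways to finish when only these pieces remain (= sum over removing one remaining piece with nothing left below it):
  1 left: {7}→1  {8}→1
  2 left: {5,7}→1  {6,8}→1  {7,8}→2
  3 left: {2,5,7}→1  {4,6,8}→1  {5,7,8}→3  {6,7,8}→3
  4 left: {2,5,7,8}→4  {4,6,7,8}→4  {5,6,7,8}→6
  5 left: {2,5,6,7,8}→10  {3,5,6,7,8}→6  {4,5,6,7,8}→10
  6 left: {1,4,5,6,7,8}→10  {2,3,5,6,7,8}→16  {2,4,5,6,7,8}→20  {3,4,5,6,7,8}→16
  7 left: {0,1,4,5,6,7,8}→10  {1,2,4,5,6,7,8}→30  {1,3,4,5,6,7,8}→26  {2,3,4,5,6,7,8}→52
  placing 0:a first → 108 extensions
  placing 2:b first → 36 extensions
  placing 3:c first → 40 extensions
total linear extensions = 184

184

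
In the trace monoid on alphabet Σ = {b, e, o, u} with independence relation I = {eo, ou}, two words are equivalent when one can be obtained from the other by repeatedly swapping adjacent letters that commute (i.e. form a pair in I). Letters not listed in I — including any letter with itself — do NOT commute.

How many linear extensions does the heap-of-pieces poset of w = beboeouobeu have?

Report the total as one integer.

10

drop 0:b onto floor
drop 1:e onto {0:b}
drop 2:b onto {1:e}
drop 3:o onto {2:b}
drop 4:e onto {2:b}
drop 5:o onto {3:o}
drop 6:u onto {4:e}
drop 7:o onto {5:o}
drop 8:b onto {6:u, 7:o}
drop 9:e onto {8:b}
drop 10:u onto {9:e}
ground layer = {0:b}
drop-orders for the pieces not yet dropped (sum over which currently-grounded one goes next):
  1 to go: {10} 1
  2 to go: {9,10} 1
  3 to go: {8,9,10} 1
  4 to go: {6,8,9,10} 1  {7,8,9,10} 1
  5 to go: {4,6,8,9,10} 1  {5,7,8,9,10} 1  {6,7,8,9,10} 2
  6 to go: {3,5,7,8,9,10} 1  {4,6,7,8,9,10} 3  {5,6,7,8,9,10} 3
  7 to go: {3,5,6,7,8,9,10} 4  {4,5,6,7,8,9,10} 6
  8 to go: {3,4,5,6,7,8,9,10} 10
  9 to go: {2,3,4,5,6,7,8,9,10} 10
  if 0:b drops first: 10 orders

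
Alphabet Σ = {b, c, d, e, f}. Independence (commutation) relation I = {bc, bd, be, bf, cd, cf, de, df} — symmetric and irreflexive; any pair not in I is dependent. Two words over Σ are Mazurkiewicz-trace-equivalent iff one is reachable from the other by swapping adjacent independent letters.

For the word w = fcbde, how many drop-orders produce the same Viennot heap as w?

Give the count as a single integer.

40

#0=f has no predecessor
#1=c has no predecessor
#2=b has no predecessor
#3=d has no predecessor
#4=e depends on [0:f, 1:c]
sources: [0:f, 1:c, 2:b, 3:d]
N(rest) = Σ N(rest − s) over sources s of rest; N(one piece) = 1:
  size 1 → [2]=1  [3]=1  [4]=1
  size 2 → [0,4]=1  [1,4]=1  [2,3]=2  [2,4]=2  [3,4]=2
  size 3 → [0,1,4]=2  [0,2,4]=3  [0,3,4]=3  [1,2,4]=3  [1,3,4]=3  [2,3,4]=6
  first=0(f) contributes 12
  first=1(c) contributes 12
  first=2(b) contributes 8
  first=3(d) contributes 8
|[w]| = 40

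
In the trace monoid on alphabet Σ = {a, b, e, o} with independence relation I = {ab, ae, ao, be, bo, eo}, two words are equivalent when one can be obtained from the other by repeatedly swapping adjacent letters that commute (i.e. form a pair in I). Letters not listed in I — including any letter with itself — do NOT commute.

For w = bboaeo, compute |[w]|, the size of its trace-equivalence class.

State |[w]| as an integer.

180

0(b) covers ∅
1(b) covers 0:b
2(o) covers ∅
3(a) covers ∅
4(e) covers ∅
5(o) covers 2:o
floor of heap: 0:b, 2:o, 3:a, 4:e
completions by unplaced set U, small U first (add the entries for U minus each lowest piece of U):
  |U|=1: {1}:1  {3}:1  {4}:1  {5}:1
  |U|=2: {0,1}:1  {1,3}:2  {1,4}:2  {1,5}:2  {2,5}:1  {3,4}:2  {3,5}:2  {4,5}:2
  |U|=3: {0,1,3}:3  {0,1,4}:3  {0,1,5}:3  {1,2,5}:3  {1,3,4}:6  {1,3,5}:6  {1,4,5}:6  {2,3,5}:3  {2,4,5}:3  {3,4,5}:6
  |U|=4: {0,1,2,5}:6  {0,1,3,4}:12  {0,1,3,5}:12  {0,1,4,5}:12  {1,2,3,5}:12  {1,2,4,5}:12  {1,3,4,5}:24  {2,3,4,5}:12
  start at 0(b): 60
  start at 2(o): 60
  start at 3(a): 30
  start at 4(e): 30
sum over floor = 180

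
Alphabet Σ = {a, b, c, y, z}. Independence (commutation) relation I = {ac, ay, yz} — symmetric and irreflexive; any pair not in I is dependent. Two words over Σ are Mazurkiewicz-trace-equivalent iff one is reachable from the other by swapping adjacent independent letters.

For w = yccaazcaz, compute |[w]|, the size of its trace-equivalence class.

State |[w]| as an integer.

20

0(y) covers ∅
1(c) covers 0:y
2(c) covers 1:c
3(a) covers ∅
4(a) covers 3:a
5(z) covers 2:c, 4:a
6(c) covers 5:z
7(a) covers 5:z
8(z) covers 6:c, 7:a
floor of heap: 0:y, 3:a
completions by unplaced set U, small U first (add the entries for U minus each lowest piece of U):
  |U|=1: {8}:1
  |U|=2: {6,8}:1  {7,8}:1
  |U|=3: {6,7,8}:2
  |U|=4: {5,6,7,8}:2
  |U|=5: {2,5,6,7,8}:2  {4,5,6,7,8}:2
  |U|=6: {1,2,5,6,7,8}:2  {2,4,5,6,7,8}:4  {3,4,5,6,7,8}:2
  |U|=7: {0,1,2,5,6,7,8}:2  {1,2,4,5,6,7,8}:6  {2,3,4,5,6,7,8}:6
  start at 0(y): 12
  start at 3(a): 8
sum over floor = 20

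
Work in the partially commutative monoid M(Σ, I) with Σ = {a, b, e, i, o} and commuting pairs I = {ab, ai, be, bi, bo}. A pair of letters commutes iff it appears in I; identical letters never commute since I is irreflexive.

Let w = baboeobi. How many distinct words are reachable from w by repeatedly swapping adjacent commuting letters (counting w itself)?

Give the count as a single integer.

56

piece 0:b — minimal
piece 1:a — minimal
piece 2:b rests on {0:b}
piece 3:o rests on {1:a}
piece 4:e rests on {3:o}
piece 5:o rests on {4:e}
piece 6:b rests on {2:b}
piece 7:i rests on {5:o}
minimal pieces: {0:b, 1:a}
ways to finish when only these pieces remain (= sum over removing one remaining piece with nothing left below it):
  1 left: {6}→1  {7}→1
  2 left: {2,6}→1  {5,7}→1  {6,7}→2
  3 left: {0,2,6}→1  {2,6,7}→3  {4,5,7}→1  {5,6,7}→3
  4 left: {0,2,6,7}→4  {2,5,6,7}→6  {3,4,5,7}→1  {4,5,6,7}→4
  5 left: {0,2,5,6,7}→10  {1,3,4,5,7}→1  {2,4,5,6,7}→10  {3,4,5,6,7}→5
  6 left: {0,2,4,5,6,7}→20  {1,3,4,5,6,7}→6  {2,3,4,5,6,7}→15
  placing 0:b first → 21 extensions
  placing 1:a first → 35 extensions
total linear extensions = 56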